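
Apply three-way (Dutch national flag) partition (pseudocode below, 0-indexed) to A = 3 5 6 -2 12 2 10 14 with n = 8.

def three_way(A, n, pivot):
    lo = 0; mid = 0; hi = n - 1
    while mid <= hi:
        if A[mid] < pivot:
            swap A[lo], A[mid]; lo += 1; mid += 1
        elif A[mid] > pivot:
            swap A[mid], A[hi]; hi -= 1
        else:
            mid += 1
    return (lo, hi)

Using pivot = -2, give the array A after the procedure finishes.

pivot = -2; lo=0, mid=0, hi=7
A[mid]=3>-2: swap A[0],A[7]; hi=6 → 14 5 6 -2 12 2 10 3
A[mid]=14>-2: swap A[0],A[6]; hi=5 → 10 5 6 -2 12 2 14 3
A[mid]=10>-2: swap A[0],A[5]; hi=4 → 2 5 6 -2 12 10 14 3
A[mid]=2>-2: swap A[0],A[4]; hi=3 → 12 5 6 -2 2 10 14 3
A[mid]=12>-2: swap A[0],A[3]; hi=2 → -2 5 6 12 2 10 14 3
A[mid]=-2=-2: mid=1
A[mid]=5>-2: swap A[1],A[2]; hi=1 → -2 6 5 12 2 10 14 3
A[mid]=6>-2: swap A[1],A[1]; hi=0 → -2 6 5 12 2 10 14 3
end: lo=0, hi=0; A = -2 6 5 12 2 10 14 3

-2 6 5 12 2 10 14 3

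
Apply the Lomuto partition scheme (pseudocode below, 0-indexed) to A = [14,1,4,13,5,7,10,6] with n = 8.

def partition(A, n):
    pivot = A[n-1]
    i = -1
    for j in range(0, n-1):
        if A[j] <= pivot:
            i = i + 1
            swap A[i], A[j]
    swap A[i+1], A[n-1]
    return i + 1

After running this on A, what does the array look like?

[1,4,5,6,14,7,10,13]

pivot=6, i=-1
j=0: 14>6, skip
j=1: 1≤6, i=0, swap(0,1) ⇒ [1,14,4,13,5,7,10,6]
j=2: 4≤6, i=1, swap(1,2) ⇒ [1,4,14,13,5,7,10,6]
j=3: 13>6, skip
j=4: 5≤6, i=2, swap(2,4) ⇒ [1,4,5,13,14,7,10,6]
j=5: 7>6, skip
j=6: 10>6, skip
swap(3,7) ⇒ [1,4,5,6,14,7,10,13]; return 3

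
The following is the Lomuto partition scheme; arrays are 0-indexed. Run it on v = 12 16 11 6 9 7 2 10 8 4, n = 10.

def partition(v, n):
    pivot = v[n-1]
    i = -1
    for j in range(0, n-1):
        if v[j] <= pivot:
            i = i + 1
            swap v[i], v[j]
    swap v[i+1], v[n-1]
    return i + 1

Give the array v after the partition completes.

2 4 11 6 9 7 12 10 8 16

pivot = v[9] = 4; i = -1
j=0: v[0]=12 > 4 → no swap
j=1: v[1]=16 > 4 → no swap
j=2: v[2]=11 > 4 → no swap
j=3: v[3]=6 > 4 → no swap
j=4: v[4]=9 > 4 → no swap
j=5: v[5]=7 > 4 → no swap
j=6: v[6]=2 ≤ 4 → i=0, swap v[0],v[6] → 2 16 11 6 9 7 12 10 8 4
j=7: v[7]=10 > 4 → no swap
j=8: v[8]=8 > 4 → no swap
final swap v[1],v[9] → 2 4 11 6 9 7 12 10 8 16; return 1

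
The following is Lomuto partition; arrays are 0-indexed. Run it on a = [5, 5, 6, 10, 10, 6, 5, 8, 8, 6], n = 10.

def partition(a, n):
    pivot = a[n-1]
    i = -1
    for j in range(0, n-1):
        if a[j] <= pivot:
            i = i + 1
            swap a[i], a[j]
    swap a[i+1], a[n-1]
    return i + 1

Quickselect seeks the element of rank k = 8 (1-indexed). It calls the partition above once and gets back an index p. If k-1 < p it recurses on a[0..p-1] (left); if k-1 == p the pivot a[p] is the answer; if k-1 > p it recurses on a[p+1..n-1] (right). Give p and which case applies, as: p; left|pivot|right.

pivot = a[9] = 6; i = -1
j=0: a[0]=5 ≤ 6 → i=0, swap a[0],a[0] (no change) → [5, 5, 6, 10, 10, 6, 5, 8, 8, 6]
j=1: a[1]=5 ≤ 6 → i=1, swap a[1],a[1] (no change) → [5, 5, 6, 10, 10, 6, 5, 8, 8, 6]
j=2: a[2]=6 ≤ 6 → i=2, swap a[2],a[2] (no change) → [5, 5, 6, 10, 10, 6, 5, 8, 8, 6]
j=3: a[3]=10 > 6 → no swap
j=4: a[4]=10 > 6 → no swap
j=5: a[5]=6 ≤ 6 → i=3, swap a[3],a[5] → [5, 5, 6, 6, 10, 10, 5, 8, 8, 6]
j=6: a[6]=5 ≤ 6 → i=4, swap a[4],a[6] → [5, 5, 6, 6, 5, 10, 10, 8, 8, 6]
j=7: a[7]=8 > 6 → no swap
j=8: a[8]=8 > 6 → no swap
final swap a[5],a[9] → [5, 5, 6, 6, 5, 6, 10, 8, 8, 10]; return 5
p = 5; k-1 = 7 > 5 ⇒ right

5; right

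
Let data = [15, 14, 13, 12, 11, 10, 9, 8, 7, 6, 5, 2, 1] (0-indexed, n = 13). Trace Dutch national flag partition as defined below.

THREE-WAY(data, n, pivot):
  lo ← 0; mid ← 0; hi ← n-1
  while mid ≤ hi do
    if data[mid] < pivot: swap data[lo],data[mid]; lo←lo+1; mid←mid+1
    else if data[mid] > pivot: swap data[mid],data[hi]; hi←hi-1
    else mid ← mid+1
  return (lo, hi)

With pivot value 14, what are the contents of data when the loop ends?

lo=0 mid=0 hi=12
15>14: swap(0,12), hi=11 ⇒ [1, 14, 13, 12, 11, 10, 9, 8, 7, 6, 5, 2, 15]
1<14: swap(0,0), lo=1 mid=1 ⇒ [1, 14, 13, 12, 11, 10, 9, 8, 7, 6, 5, 2, 15]
14=14: mid=2
13<14: swap(1,2), lo=2 mid=3 ⇒ [1, 13, 14, 12, 11, 10, 9, 8, 7, 6, 5, 2, 15]
12<14: swap(2,3), lo=3 mid=4 ⇒ [1, 13, 12, 14, 11, 10, 9, 8, 7, 6, 5, 2, 15]
11<14: swap(3,4), lo=4 mid=5 ⇒ [1, 13, 12, 11, 14, 10, 9, 8, 7, 6, 5, 2, 15]
10<14: swap(4,5), lo=5 mid=6 ⇒ [1, 13, 12, 11, 10, 14, 9, 8, 7, 6, 5, 2, 15]
9<14: swap(5,6), lo=6 mid=7 ⇒ [1, 13, 12, 11, 10, 9, 14, 8, 7, 6, 5, 2, 15]
8<14: swap(6,7), lo=7 mid=8 ⇒ [1, 13, 12, 11, 10, 9, 8, 14, 7, 6, 5, 2, 15]
7<14: swap(7,8), lo=8 mid=9 ⇒ [1, 13, 12, 11, 10, 9, 8, 7, 14, 6, 5, 2, 15]
6<14: swap(8,9), lo=9 mid=10 ⇒ [1, 13, 12, 11, 10, 9, 8, 7, 6, 14, 5, 2, 15]
5<14: swap(9,10), lo=10 mid=11 ⇒ [1, 13, 12, 11, 10, 9, 8, 7, 6, 5, 14, 2, 15]
2<14: swap(10,11), lo=11 mid=12 ⇒ [1, 13, 12, 11, 10, 9, 8, 7, 6, 5, 2, 14, 15]
done. lo=11 hi=11; data=[1, 13, 12, 11, 10, 9, 8, 7, 6, 5, 2, 14, 15]

[1, 13, 12, 11, 10, 9, 8, 7, 6, 5, 2, 14, 15]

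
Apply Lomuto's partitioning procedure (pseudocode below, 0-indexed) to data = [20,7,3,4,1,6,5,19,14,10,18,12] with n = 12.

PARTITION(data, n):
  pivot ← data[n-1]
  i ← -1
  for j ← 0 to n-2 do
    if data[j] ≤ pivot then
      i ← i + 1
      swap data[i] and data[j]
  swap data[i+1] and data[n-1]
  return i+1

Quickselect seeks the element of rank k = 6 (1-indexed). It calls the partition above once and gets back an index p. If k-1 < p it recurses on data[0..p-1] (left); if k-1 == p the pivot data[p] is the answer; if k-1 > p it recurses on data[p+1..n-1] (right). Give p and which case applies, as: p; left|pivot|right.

7; left

pivot = data[11] = 12; i = -1
j=0: data[0]=20 > 12 → no swap
j=1: data[1]=7 ≤ 12 → i=0, swap data[0],data[1] → [7,20,3,4,1,6,5,19,14,10,18,12]
j=2: data[2]=3 ≤ 12 → i=1, swap data[1],data[2] → [7,3,20,4,1,6,5,19,14,10,18,12]
j=3: data[3]=4 ≤ 12 → i=2, swap data[2],data[3] → [7,3,4,20,1,6,5,19,14,10,18,12]
j=4: data[4]=1 ≤ 12 → i=3, swap data[3],data[4] → [7,3,4,1,20,6,5,19,14,10,18,12]
j=5: data[5]=6 ≤ 12 → i=4, swap data[4],data[5] → [7,3,4,1,6,20,5,19,14,10,18,12]
j=6: data[6]=5 ≤ 12 → i=5, swap data[5],data[6] → [7,3,4,1,6,5,20,19,14,10,18,12]
j=7: data[7]=19 > 12 → no swap
j=8: data[8]=14 > 12 → no swap
j=9: data[9]=10 ≤ 12 → i=6, swap data[6],data[9] → [7,3,4,1,6,5,10,19,14,20,18,12]
j=10: data[10]=18 > 12 → no swap
final swap data[7],data[11] → [7,3,4,1,6,5,10,12,14,20,18,19]; return 7
p = 7; k-1 = 5 < 7 ⇒ left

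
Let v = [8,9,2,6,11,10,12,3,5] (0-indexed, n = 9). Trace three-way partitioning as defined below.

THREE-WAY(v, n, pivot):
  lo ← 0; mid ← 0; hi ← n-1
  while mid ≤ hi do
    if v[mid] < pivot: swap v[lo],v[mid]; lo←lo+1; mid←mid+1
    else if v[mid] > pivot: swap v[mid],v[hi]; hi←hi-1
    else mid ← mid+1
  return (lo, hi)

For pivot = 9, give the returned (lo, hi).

lo=0 mid=0 hi=8
8<9: swap(0,0), lo=1 mid=1 ⇒ [8,9,2,6,11,10,12,3,5]
9=9: mid=2
2<9: swap(1,2), lo=2 mid=3 ⇒ [8,2,9,6,11,10,12,3,5]
6<9: swap(2,3), lo=3 mid=4 ⇒ [8,2,6,9,11,10,12,3,5]
11>9: swap(4,8), hi=7 ⇒ [8,2,6,9,5,10,12,3,11]
5<9: swap(3,4), lo=4 mid=5 ⇒ [8,2,6,5,9,10,12,3,11]
10>9: swap(5,7), hi=6 ⇒ [8,2,6,5,9,3,12,10,11]
3<9: swap(4,5), lo=5 mid=6 ⇒ [8,2,6,5,3,9,12,10,11]
12>9: swap(6,6), hi=5 ⇒ [8,2,6,5,3,9,12,10,11]
done. lo=5 hi=5; v=[8,2,6,5,3,9,12,10,11]

(5, 5)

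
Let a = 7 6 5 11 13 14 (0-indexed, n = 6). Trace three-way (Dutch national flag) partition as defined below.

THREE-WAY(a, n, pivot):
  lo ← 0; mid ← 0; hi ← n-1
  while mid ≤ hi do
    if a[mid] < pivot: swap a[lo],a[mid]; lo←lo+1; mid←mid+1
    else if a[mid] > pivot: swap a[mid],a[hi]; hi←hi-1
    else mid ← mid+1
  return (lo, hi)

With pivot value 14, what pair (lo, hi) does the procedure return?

(5, 5)

lo=0 mid=0 hi=5
7<14: swap(0,0), lo=1 mid=1 ⇒ 7 6 5 11 13 14
6<14: swap(1,1), lo=2 mid=2 ⇒ 7 6 5 11 13 14
5<14: swap(2,2), lo=3 mid=3 ⇒ 7 6 5 11 13 14
11<14: swap(3,3), lo=4 mid=4 ⇒ 7 6 5 11 13 14
13<14: swap(4,4), lo=5 mid=5 ⇒ 7 6 5 11 13 14
14=14: mid=6
done. lo=5 hi=5; a=7 6 5 11 13 14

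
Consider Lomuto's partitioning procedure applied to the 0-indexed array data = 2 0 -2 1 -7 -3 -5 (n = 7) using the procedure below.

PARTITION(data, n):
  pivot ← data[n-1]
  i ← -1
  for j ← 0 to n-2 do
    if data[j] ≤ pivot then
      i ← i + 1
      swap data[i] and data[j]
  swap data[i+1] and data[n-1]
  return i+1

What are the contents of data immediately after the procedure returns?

pivot = data[6] = -5; i = -1
j=0: data[0]=2 > -5 → no swap
j=1: data[1]=0 > -5 → no swap
j=2: data[2]=-2 > -5 → no swap
j=3: data[3]=1 > -5 → no swap
j=4: data[4]=-7 ≤ -5 → i=0, swap data[0],data[4] → -7 0 -2 1 2 -3 -5
j=5: data[5]=-3 > -5 → no swap
final swap data[1],data[6] → -7 -5 -2 1 2 -3 0; return 1

-7 -5 -2 1 2 -3 0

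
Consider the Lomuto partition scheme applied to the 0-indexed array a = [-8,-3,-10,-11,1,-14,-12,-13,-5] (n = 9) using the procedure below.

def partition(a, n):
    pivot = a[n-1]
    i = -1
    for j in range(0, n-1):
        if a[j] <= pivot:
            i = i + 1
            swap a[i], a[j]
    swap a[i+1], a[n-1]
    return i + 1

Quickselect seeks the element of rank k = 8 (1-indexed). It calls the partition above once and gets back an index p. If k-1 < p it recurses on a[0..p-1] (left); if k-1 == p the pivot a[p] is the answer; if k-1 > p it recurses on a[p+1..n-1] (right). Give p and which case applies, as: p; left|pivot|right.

pivot=-5, i=-1
j=0: -8≤-5, i=0, swap(0,0) ⇒ [-8,-3,-10,-11,1,-14,-12,-13,-5]
j=1: -3>-5, skip
j=2: -10≤-5, i=1, swap(1,2) ⇒ [-8,-10,-3,-11,1,-14,-12,-13,-5]
j=3: -11≤-5, i=2, swap(2,3) ⇒ [-8,-10,-11,-3,1,-14,-12,-13,-5]
j=4: 1>-5, skip
j=5: -14≤-5, i=3, swap(3,5) ⇒ [-8,-10,-11,-14,1,-3,-12,-13,-5]
j=6: -12≤-5, i=4, swap(4,6) ⇒ [-8,-10,-11,-14,-12,-3,1,-13,-5]
j=7: -13≤-5, i=5, swap(5,7) ⇒ [-8,-10,-11,-14,-12,-13,1,-3,-5]
swap(6,8) ⇒ [-8,-10,-11,-14,-12,-13,-5,-3,1]; return 6
p = 6; k-1 = 7 > 6 ⇒ right

6; right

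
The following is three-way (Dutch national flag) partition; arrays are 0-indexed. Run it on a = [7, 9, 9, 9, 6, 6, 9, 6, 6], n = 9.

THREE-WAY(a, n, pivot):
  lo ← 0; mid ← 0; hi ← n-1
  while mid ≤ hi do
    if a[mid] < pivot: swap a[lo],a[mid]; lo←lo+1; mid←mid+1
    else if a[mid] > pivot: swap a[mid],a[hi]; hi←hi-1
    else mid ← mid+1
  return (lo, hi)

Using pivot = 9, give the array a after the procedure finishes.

[7, 6, 6, 6, 6, 9, 9, 9, 9]

pivot = 9; lo=0, mid=0, hi=8
a[mid]=7<9: swap a[0],a[0]; lo=1,mid=1 → [7, 9, 9, 9, 6, 6, 9, 6, 6]
a[mid]=9=9: mid=2
a[mid]=9=9: mid=3
a[mid]=9=9: mid=4
a[mid]=6<9: swap a[1],a[4]; lo=2,mid=5 → [7, 6, 9, 9, 9, 6, 9, 6, 6]
a[mid]=6<9: swap a[2],a[5]; lo=3,mid=6 → [7, 6, 6, 9, 9, 9, 9, 6, 6]
a[mid]=9=9: mid=7
a[mid]=6<9: swap a[3],a[7]; lo=4,mid=8 → [7, 6, 6, 6, 9, 9, 9, 9, 6]
a[mid]=6<9: swap a[4],a[8]; lo=5,mid=9 → [7, 6, 6, 6, 6, 9, 9, 9, 9]
end: lo=5, hi=8; a = [7, 6, 6, 6, 6, 9, 9, 9, 9]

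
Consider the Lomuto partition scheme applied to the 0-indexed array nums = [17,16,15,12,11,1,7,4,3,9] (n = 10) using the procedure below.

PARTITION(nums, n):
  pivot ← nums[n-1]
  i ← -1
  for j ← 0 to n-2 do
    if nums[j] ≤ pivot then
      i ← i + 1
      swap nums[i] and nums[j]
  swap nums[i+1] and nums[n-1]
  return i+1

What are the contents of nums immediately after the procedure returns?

[1,7,4,3,9,17,16,15,12,11]

pivot = nums[9] = 9; i = -1
j=0: nums[0]=17 > 9 → no swap
j=1: nums[1]=16 > 9 → no swap
j=2: nums[2]=15 > 9 → no swap
j=3: nums[3]=12 > 9 → no swap
j=4: nums[4]=11 > 9 → no swap
j=5: nums[5]=1 ≤ 9 → i=0, swap nums[0],nums[5] → [1,16,15,12,11,17,7,4,3,9]
j=6: nums[6]=7 ≤ 9 → i=1, swap nums[1],nums[6] → [1,7,15,12,11,17,16,4,3,9]
j=7: nums[7]=4 ≤ 9 → i=2, swap nums[2],nums[7] → [1,7,4,12,11,17,16,15,3,9]
j=8: nums[8]=3 ≤ 9 → i=3, swap nums[3],nums[8] → [1,7,4,3,11,17,16,15,12,9]
final swap nums[4],nums[9] → [1,7,4,3,9,17,16,15,12,11]; return 4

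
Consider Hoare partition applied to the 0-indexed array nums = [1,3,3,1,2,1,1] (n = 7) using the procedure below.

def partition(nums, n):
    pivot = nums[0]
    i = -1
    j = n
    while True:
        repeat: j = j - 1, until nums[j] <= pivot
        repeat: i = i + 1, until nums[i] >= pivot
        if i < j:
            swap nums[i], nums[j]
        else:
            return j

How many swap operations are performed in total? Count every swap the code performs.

3

pivot=1
j stops at 6 (1), i stops at 0 (1); swap ⇒ [1,3,3,1,2,1,1]
j stops at 5 (1), i stops at 1 (3); swap ⇒ [1,1,3,1,2,3,1]
j stops at 3 (1), i stops at 2 (3); swap ⇒ [1,1,1,3,2,3,1]
j stops at 2, i stops at 3; i≥j ⇒ return 2. nums=[1,1,1,3,2,3,1]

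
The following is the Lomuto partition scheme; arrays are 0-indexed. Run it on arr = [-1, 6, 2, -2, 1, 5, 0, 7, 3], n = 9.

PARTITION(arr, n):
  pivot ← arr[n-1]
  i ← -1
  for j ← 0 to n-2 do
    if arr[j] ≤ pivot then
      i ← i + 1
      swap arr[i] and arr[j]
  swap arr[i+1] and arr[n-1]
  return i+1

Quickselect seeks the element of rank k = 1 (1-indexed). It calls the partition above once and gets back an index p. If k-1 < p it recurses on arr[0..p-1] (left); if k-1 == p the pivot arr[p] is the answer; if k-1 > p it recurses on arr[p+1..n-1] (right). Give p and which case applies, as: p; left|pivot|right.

5; left

pivot = arr[8] = 3; i = -1
j=0: arr[0]=-1 ≤ 3 → i=0, swap arr[0],arr[0] (no change) → [-1, 6, 2, -2, 1, 5, 0, 7, 3]
j=1: arr[1]=6 > 3 → no swap
j=2: arr[2]=2 ≤ 3 → i=1, swap arr[1],arr[2] → [-1, 2, 6, -2, 1, 5, 0, 7, 3]
j=3: arr[3]=-2 ≤ 3 → i=2, swap arr[2],arr[3] → [-1, 2, -2, 6, 1, 5, 0, 7, 3]
j=4: arr[4]=1 ≤ 3 → i=3, swap arr[3],arr[4] → [-1, 2, -2, 1, 6, 5, 0, 7, 3]
j=5: arr[5]=5 > 3 → no swap
j=6: arr[6]=0 ≤ 3 → i=4, swap arr[4],arr[6] → [-1, 2, -2, 1, 0, 5, 6, 7, 3]
j=7: arr[7]=7 > 3 → no swap
final swap arr[5],arr[8] → [-1, 2, -2, 1, 0, 3, 6, 7, 5]; return 5
p = 5; k-1 = 0 < 5 ⇒ left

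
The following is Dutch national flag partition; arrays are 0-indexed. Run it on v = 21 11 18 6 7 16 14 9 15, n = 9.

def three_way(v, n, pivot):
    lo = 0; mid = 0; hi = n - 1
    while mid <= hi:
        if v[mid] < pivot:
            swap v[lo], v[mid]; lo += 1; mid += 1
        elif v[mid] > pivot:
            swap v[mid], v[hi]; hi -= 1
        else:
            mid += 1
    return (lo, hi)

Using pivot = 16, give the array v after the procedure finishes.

lo=0 mid=0 hi=8
21>16: swap(0,8), hi=7 ⇒ 15 11 18 6 7 16 14 9 21
15<16: swap(0,0), lo=1 mid=1 ⇒ 15 11 18 6 7 16 14 9 21
11<16: swap(1,1), lo=2 mid=2 ⇒ 15 11 18 6 7 16 14 9 21
18>16: swap(2,7), hi=6 ⇒ 15 11 9 6 7 16 14 18 21
9<16: swap(2,2), lo=3 mid=3 ⇒ 15 11 9 6 7 16 14 18 21
6<16: swap(3,3), lo=4 mid=4 ⇒ 15 11 9 6 7 16 14 18 21
7<16: swap(4,4), lo=5 mid=5 ⇒ 15 11 9 6 7 16 14 18 21
16=16: mid=6
14<16: swap(5,6), lo=6 mid=7 ⇒ 15 11 9 6 7 14 16 18 21
done. lo=6 hi=6; v=15 11 9 6 7 14 16 18 21

15 11 9 6 7 14 16 18 21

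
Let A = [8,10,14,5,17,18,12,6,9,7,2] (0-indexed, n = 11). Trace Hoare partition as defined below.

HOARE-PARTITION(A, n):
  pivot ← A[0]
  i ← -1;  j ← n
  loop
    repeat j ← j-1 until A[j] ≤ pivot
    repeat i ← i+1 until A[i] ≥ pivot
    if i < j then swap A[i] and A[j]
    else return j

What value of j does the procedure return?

3

pivot=8
j stops at 10 (2), i stops at 0 (8); swap ⇒ [2,10,14,5,17,18,12,6,9,7,8]
j stops at 9 (7), i stops at 1 (10); swap ⇒ [2,7,14,5,17,18,12,6,9,10,8]
j stops at 7 (6), i stops at 2 (14); swap ⇒ [2,7,6,5,17,18,12,14,9,10,8]
j stops at 3, i stops at 4; i≥j ⇒ return 3. A=[2,7,6,5,17,18,12,14,9,10,8]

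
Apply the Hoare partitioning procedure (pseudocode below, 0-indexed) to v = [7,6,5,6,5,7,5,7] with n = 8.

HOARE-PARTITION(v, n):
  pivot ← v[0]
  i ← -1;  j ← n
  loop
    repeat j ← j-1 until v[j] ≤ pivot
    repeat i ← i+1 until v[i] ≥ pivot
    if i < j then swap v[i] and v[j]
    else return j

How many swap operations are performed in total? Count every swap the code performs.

pivot = v[0] = 7; i = -1, j = 8
j→7 (v[7]=7≤7), i→0 (v[0]=7≥7); i<j, swap → [7,6,5,6,5,7,5,7]
j→6 (v[6]=5≤7), i→5 (v[5]=7≥7); i<j, swap → [7,6,5,6,5,5,7,7]
j→5, i→6; i≥j, return j=5. v = [7,6,5,6,5,5,7,7]

2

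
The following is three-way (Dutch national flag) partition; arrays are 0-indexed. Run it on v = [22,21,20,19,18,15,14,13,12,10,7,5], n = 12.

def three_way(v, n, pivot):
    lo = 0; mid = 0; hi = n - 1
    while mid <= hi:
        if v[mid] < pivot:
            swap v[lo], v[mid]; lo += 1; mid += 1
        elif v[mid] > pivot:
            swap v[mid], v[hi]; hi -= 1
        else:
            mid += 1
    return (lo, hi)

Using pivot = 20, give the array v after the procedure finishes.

[5,7,19,18,15,14,13,12,10,20,21,22]

lo=0 mid=0 hi=11
22>20: swap(0,11), hi=10 ⇒ [5,21,20,19,18,15,14,13,12,10,7,22]
5<20: swap(0,0), lo=1 mid=1 ⇒ [5,21,20,19,18,15,14,13,12,10,7,22]
21>20: swap(1,10), hi=9 ⇒ [5,7,20,19,18,15,14,13,12,10,21,22]
7<20: swap(1,1), lo=2 mid=2 ⇒ [5,7,20,19,18,15,14,13,12,10,21,22]
20=20: mid=3
19<20: swap(2,3), lo=3 mid=4 ⇒ [5,7,19,20,18,15,14,13,12,10,21,22]
18<20: swap(3,4), lo=4 mid=5 ⇒ [5,7,19,18,20,15,14,13,12,10,21,22]
15<20: swap(4,5), lo=5 mid=6 ⇒ [5,7,19,18,15,20,14,13,12,10,21,22]
14<20: swap(5,6), lo=6 mid=7 ⇒ [5,7,19,18,15,14,20,13,12,10,21,22]
13<20: swap(6,7), lo=7 mid=8 ⇒ [5,7,19,18,15,14,13,20,12,10,21,22]
12<20: swap(7,8), lo=8 mid=9 ⇒ [5,7,19,18,15,14,13,12,20,10,21,22]
10<20: swap(8,9), lo=9 mid=10 ⇒ [5,7,19,18,15,14,13,12,10,20,21,22]
done. lo=9 hi=9; v=[5,7,19,18,15,14,13,12,10,20,21,22]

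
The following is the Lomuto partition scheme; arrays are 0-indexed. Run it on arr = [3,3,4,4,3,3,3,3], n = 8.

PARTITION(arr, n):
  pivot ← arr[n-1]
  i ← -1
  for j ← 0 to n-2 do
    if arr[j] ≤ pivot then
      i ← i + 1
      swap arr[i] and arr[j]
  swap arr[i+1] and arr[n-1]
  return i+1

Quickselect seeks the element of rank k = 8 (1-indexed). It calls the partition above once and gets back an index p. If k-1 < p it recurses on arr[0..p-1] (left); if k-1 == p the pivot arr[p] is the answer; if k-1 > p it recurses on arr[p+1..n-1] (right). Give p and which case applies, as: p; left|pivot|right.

5; right

pivot = arr[7] = 3; i = -1
j=0: arr[0]=3 ≤ 3 → i=0, swap arr[0],arr[0] (no change) → [3,3,4,4,3,3,3,3]
j=1: arr[1]=3 ≤ 3 → i=1, swap arr[1],arr[1] (no change) → [3,3,4,4,3,3,3,3]
j=2: arr[2]=4 > 3 → no swap
j=3: arr[3]=4 > 3 → no swap
j=4: arr[4]=3 ≤ 3 → i=2, swap arr[2],arr[4] → [3,3,3,4,4,3,3,3]
j=5: arr[5]=3 ≤ 3 → i=3, swap arr[3],arr[5] → [3,3,3,3,4,4,3,3]
j=6: arr[6]=3 ≤ 3 → i=4, swap arr[4],arr[6] → [3,3,3,3,3,4,4,3]
final swap arr[5],arr[7] → [3,3,3,3,3,3,4,4]; return 5
p = 5; k-1 = 7 > 5 ⇒ right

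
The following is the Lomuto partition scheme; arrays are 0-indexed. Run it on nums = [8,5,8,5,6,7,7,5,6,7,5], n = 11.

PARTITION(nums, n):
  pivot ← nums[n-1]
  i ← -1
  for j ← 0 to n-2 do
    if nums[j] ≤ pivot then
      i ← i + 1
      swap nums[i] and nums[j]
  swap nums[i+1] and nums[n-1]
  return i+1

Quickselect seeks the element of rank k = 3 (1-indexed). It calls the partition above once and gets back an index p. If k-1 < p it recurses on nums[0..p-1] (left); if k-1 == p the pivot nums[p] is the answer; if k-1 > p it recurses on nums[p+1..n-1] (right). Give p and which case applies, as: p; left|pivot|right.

3; left

pivot = nums[10] = 5; i = -1
j=0: nums[0]=8 > 5 → no swap
j=1: nums[1]=5 ≤ 5 → i=0, swap nums[0],nums[1] → [5,8,8,5,6,7,7,5,6,7,5]
j=2: nums[2]=8 > 5 → no swap
j=3: nums[3]=5 ≤ 5 → i=1, swap nums[1],nums[3] → [5,5,8,8,6,7,7,5,6,7,5]
j=4: nums[4]=6 > 5 → no swap
j=5: nums[5]=7 > 5 → no swap
j=6: nums[6]=7 > 5 → no swap
j=7: nums[7]=5 ≤ 5 → i=2, swap nums[2],nums[7] → [5,5,5,8,6,7,7,8,6,7,5]
j=8: nums[8]=6 > 5 → no swap
j=9: nums[9]=7 > 5 → no swap
final swap nums[3],nums[10] → [5,5,5,5,6,7,7,8,6,7,8]; return 3
p = 3; k-1 = 2 < 3 ⇒ left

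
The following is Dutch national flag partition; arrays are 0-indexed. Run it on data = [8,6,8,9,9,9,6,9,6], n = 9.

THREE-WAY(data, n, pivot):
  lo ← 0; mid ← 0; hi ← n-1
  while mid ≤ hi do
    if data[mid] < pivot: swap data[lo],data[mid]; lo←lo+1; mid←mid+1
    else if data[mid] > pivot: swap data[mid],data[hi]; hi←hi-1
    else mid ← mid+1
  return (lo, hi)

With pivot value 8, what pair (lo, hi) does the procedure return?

(3, 4)

pivot = 8; lo=0, mid=0, hi=8
data[mid]=8=8: mid=1
data[mid]=6<8: swap data[0],data[1]; lo=1,mid=2 → [6,8,8,9,9,9,6,9,6]
data[mid]=8=8: mid=3
data[mid]=9>8: swap data[3],data[8]; hi=7 → [6,8,8,6,9,9,6,9,9]
data[mid]=6<8: swap data[1],data[3]; lo=2,mid=4 → [6,6,8,8,9,9,6,9,9]
data[mid]=9>8: swap data[4],data[7]; hi=6 → [6,6,8,8,9,9,6,9,9]
data[mid]=9>8: swap data[4],data[6]; hi=5 → [6,6,8,8,6,9,9,9,9]
data[mid]=6<8: swap data[2],data[4]; lo=3,mid=5 → [6,6,6,8,8,9,9,9,9]
data[mid]=9>8: swap data[5],data[5]; hi=4 → [6,6,6,8,8,9,9,9,9]
end: lo=3, hi=4; data = [6,6,6,8,8,9,9,9,9]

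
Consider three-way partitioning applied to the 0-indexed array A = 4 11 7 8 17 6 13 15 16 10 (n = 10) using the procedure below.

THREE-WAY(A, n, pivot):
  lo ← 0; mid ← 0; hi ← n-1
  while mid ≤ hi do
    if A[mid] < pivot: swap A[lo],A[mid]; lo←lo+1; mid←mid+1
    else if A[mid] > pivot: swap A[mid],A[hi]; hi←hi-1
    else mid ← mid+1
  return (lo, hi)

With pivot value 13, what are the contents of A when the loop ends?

4 11 7 8 10 6 13 16 15 17

pivot = 13; lo=0, mid=0, hi=9
A[mid]=4<13: swap A[0],A[0]; lo=1,mid=1 → 4 11 7 8 17 6 13 15 16 10
A[mid]=11<13: swap A[1],A[1]; lo=2,mid=2 → 4 11 7 8 17 6 13 15 16 10
A[mid]=7<13: swap A[2],A[2]; lo=3,mid=3 → 4 11 7 8 17 6 13 15 16 10
A[mid]=8<13: swap A[3],A[3]; lo=4,mid=4 → 4 11 7 8 17 6 13 15 16 10
A[mid]=17>13: swap A[4],A[9]; hi=8 → 4 11 7 8 10 6 13 15 16 17
A[mid]=10<13: swap A[4],A[4]; lo=5,mid=5 → 4 11 7 8 10 6 13 15 16 17
A[mid]=6<13: swap A[5],A[5]; lo=6,mid=6 → 4 11 7 8 10 6 13 15 16 17
A[mid]=13=13: mid=7
A[mid]=15>13: swap A[7],A[8]; hi=7 → 4 11 7 8 10 6 13 16 15 17
A[mid]=16>13: swap A[7],A[7]; hi=6 → 4 11 7 8 10 6 13 16 15 17
end: lo=6, hi=6; A = 4 11 7 8 10 6 13 16 15 17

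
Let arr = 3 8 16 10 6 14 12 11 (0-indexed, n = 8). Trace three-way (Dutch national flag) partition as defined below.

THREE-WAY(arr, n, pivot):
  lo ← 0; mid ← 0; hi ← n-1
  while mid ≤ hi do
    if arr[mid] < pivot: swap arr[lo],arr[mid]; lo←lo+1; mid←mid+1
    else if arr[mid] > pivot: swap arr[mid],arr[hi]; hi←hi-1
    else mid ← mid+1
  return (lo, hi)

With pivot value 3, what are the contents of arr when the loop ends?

pivot = 3; lo=0, mid=0, hi=7
arr[mid]=3=3: mid=1
arr[mid]=8>3: swap arr[1],arr[7]; hi=6 → 3 11 16 10 6 14 12 8
arr[mid]=11>3: swap arr[1],arr[6]; hi=5 → 3 12 16 10 6 14 11 8
arr[mid]=12>3: swap arr[1],arr[5]; hi=4 → 3 14 16 10 6 12 11 8
arr[mid]=14>3: swap arr[1],arr[4]; hi=3 → 3 6 16 10 14 12 11 8
arr[mid]=6>3: swap arr[1],arr[3]; hi=2 → 3 10 16 6 14 12 11 8
arr[mid]=10>3: swap arr[1],arr[2]; hi=1 → 3 16 10 6 14 12 11 8
arr[mid]=16>3: swap arr[1],arr[1]; hi=0 → 3 16 10 6 14 12 11 8
end: lo=0, hi=0; arr = 3 16 10 6 14 12 11 8

3 16 10 6 14 12 11 8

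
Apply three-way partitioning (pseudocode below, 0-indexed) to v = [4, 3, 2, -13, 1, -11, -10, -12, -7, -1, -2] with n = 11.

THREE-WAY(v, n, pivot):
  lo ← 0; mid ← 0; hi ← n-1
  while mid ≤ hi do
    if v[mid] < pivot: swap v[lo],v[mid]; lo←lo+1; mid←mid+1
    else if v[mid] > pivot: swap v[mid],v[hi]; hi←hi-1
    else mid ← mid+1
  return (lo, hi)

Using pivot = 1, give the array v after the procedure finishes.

[-2, -1, -7, -13, -11, -10, -12, 1, 2, 3, 4]

lo=0 mid=0 hi=10
4>1: swap(0,10), hi=9 ⇒ [-2, 3, 2, -13, 1, -11, -10, -12, -7, -1, 4]
-2<1: swap(0,0), lo=1 mid=1 ⇒ [-2, 3, 2, -13, 1, -11, -10, -12, -7, -1, 4]
3>1: swap(1,9), hi=8 ⇒ [-2, -1, 2, -13, 1, -11, -10, -12, -7, 3, 4]
-1<1: swap(1,1), lo=2 mid=2 ⇒ [-2, -1, 2, -13, 1, -11, -10, -12, -7, 3, 4]
2>1: swap(2,8), hi=7 ⇒ [-2, -1, -7, -13, 1, -11, -10, -12, 2, 3, 4]
-7<1: swap(2,2), lo=3 mid=3 ⇒ [-2, -1, -7, -13, 1, -11, -10, -12, 2, 3, 4]
-13<1: swap(3,3), lo=4 mid=4 ⇒ [-2, -1, -7, -13, 1, -11, -10, -12, 2, 3, 4]
1=1: mid=5
-11<1: swap(4,5), lo=5 mid=6 ⇒ [-2, -1, -7, -13, -11, 1, -10, -12, 2, 3, 4]
-10<1: swap(5,6), lo=6 mid=7 ⇒ [-2, -1, -7, -13, -11, -10, 1, -12, 2, 3, 4]
-12<1: swap(6,7), lo=7 mid=8 ⇒ [-2, -1, -7, -13, -11, -10, -12, 1, 2, 3, 4]
done. lo=7 hi=7; v=[-2, -1, -7, -13, -11, -10, -12, 1, 2, 3, 4]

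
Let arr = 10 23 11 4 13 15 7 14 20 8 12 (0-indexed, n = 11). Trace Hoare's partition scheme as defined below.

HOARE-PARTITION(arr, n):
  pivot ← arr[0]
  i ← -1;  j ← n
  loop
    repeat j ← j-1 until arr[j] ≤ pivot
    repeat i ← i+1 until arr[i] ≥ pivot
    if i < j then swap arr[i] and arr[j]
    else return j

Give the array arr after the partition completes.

8 7 4 11 13 15 23 14 20 10 12

pivot=10
j stops at 9 (8), i stops at 0 (10); swap ⇒ 8 23 11 4 13 15 7 14 20 10 12
j stops at 6 (7), i stops at 1 (23); swap ⇒ 8 7 11 4 13 15 23 14 20 10 12
j stops at 3 (4), i stops at 2 (11); swap ⇒ 8 7 4 11 13 15 23 14 20 10 12
j stops at 2, i stops at 3; i≥j ⇒ return 2. arr=8 7 4 11 13 15 23 14 20 10 12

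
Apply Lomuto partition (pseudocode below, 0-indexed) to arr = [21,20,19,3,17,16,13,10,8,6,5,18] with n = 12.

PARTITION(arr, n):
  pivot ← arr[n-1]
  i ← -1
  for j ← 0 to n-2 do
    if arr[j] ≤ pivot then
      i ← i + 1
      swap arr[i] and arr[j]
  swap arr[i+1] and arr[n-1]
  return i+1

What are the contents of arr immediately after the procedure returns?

[3,17,16,13,10,8,6,5,18,21,20,19]

pivot = arr[11] = 18; i = -1
j=0: arr[0]=21 > 18 → no swap
j=1: arr[1]=20 > 18 → no swap
j=2: arr[2]=19 > 18 → no swap
j=3: arr[3]=3 ≤ 18 → i=0, swap arr[0],arr[3] → [3,20,19,21,17,16,13,10,8,6,5,18]
j=4: arr[4]=17 ≤ 18 → i=1, swap arr[1],arr[4] → [3,17,19,21,20,16,13,10,8,6,5,18]
j=5: arr[5]=16 ≤ 18 → i=2, swap arr[2],arr[5] → [3,17,16,21,20,19,13,10,8,6,5,18]
j=6: arr[6]=13 ≤ 18 → i=3, swap arr[3],arr[6] → [3,17,16,13,20,19,21,10,8,6,5,18]
j=7: arr[7]=10 ≤ 18 → i=4, swap arr[4],arr[7] → [3,17,16,13,10,19,21,20,8,6,5,18]
j=8: arr[8]=8 ≤ 18 → i=5, swap arr[5],arr[8] → [3,17,16,13,10,8,21,20,19,6,5,18]
j=9: arr[9]=6 ≤ 18 → i=6, swap arr[6],arr[9] → [3,17,16,13,10,8,6,20,19,21,5,18]
j=10: arr[10]=5 ≤ 18 → i=7, swap arr[7],arr[10] → [3,17,16,13,10,8,6,5,19,21,20,18]
final swap arr[8],arr[11] → [3,17,16,13,10,8,6,5,18,21,20,19]; return 8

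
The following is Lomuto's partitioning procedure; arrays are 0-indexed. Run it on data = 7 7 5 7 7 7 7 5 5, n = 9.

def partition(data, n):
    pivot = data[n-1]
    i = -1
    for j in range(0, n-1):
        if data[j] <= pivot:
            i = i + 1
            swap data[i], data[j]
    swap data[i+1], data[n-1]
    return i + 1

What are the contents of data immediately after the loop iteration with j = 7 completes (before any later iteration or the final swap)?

pivot = data[8] = 5; i = -1
j=0: data[0]=7 > 5 → no swap
j=1: data[1]=7 > 5 → no swap
j=2: data[2]=5 ≤ 5 → i=0, swap data[0],data[2] → 5 7 7 7 7 7 7 5 5
j=3: data[3]=7 > 5 → no swap
j=4: data[4]=7 > 5 → no swap
j=5: data[5]=7 > 5 → no swap
j=6: data[6]=7 > 5 → no swap
j=7: data[7]=5 ≤ 5 → i=1, swap data[1],data[7] → 5 5 7 7 7 7 7 7 5
(after j=7) data = 5 5 7 7 7 7 7 7 5

5 5 7 7 7 7 7 7 5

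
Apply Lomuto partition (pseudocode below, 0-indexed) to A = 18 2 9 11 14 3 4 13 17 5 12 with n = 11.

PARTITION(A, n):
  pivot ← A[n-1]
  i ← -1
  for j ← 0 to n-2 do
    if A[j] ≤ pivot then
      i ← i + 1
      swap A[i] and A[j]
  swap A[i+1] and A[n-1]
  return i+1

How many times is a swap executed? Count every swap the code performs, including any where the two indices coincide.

pivot=12, i=-1
j=0: 18>12, skip
j=1: 2≤12, i=0, swap(0,1) ⇒ 2 18 9 11 14 3 4 13 17 5 12
j=2: 9≤12, i=1, swap(1,2) ⇒ 2 9 18 11 14 3 4 13 17 5 12
j=3: 11≤12, i=2, swap(2,3) ⇒ 2 9 11 18 14 3 4 13 17 5 12
j=4: 14>12, skip
j=5: 3≤12, i=3, swap(3,5) ⇒ 2 9 11 3 14 18 4 13 17 5 12
j=6: 4≤12, i=4, swap(4,6) ⇒ 2 9 11 3 4 18 14 13 17 5 12
j=7: 13>12, skip
j=8: 17>12, skip
j=9: 5≤12, i=5, swap(5,9) ⇒ 2 9 11 3 4 5 14 13 17 18 12
swap(6,10) ⇒ 2 9 11 3 4 5 12 13 17 18 14; return 6

7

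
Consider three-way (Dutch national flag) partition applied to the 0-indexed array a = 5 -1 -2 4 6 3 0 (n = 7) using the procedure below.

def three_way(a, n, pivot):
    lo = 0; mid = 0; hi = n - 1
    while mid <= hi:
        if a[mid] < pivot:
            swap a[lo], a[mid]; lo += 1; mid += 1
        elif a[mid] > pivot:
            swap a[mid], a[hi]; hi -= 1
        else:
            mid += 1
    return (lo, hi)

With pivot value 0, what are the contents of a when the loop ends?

pivot = 0; lo=0, mid=0, hi=6
a[mid]=5>0: swap a[0],a[6]; hi=5 → 0 -1 -2 4 6 3 5
a[mid]=0=0: mid=1
a[mid]=-1<0: swap a[0],a[1]; lo=1,mid=2 → -1 0 -2 4 6 3 5
a[mid]=-2<0: swap a[1],a[2]; lo=2,mid=3 → -1 -2 0 4 6 3 5
a[mid]=4>0: swap a[3],a[5]; hi=4 → -1 -2 0 3 6 4 5
a[mid]=3>0: swap a[3],a[4]; hi=3 → -1 -2 0 6 3 4 5
a[mid]=6>0: swap a[3],a[3]; hi=2 → -1 -2 0 6 3 4 5
end: lo=2, hi=2; a = -1 -2 0 6 3 4 5

-1 -2 0 6 3 4 5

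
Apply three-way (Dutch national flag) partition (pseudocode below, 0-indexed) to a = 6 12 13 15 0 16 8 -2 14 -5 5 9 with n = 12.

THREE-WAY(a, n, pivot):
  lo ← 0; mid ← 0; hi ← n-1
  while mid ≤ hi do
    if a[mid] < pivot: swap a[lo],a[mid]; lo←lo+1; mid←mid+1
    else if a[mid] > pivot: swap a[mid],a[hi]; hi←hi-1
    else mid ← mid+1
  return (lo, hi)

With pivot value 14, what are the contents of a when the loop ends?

6 12 13 9 0 5 8 -2 -5 14 16 15

pivot = 14; lo=0, mid=0, hi=11
a[mid]=6<14: swap a[0],a[0]; lo=1,mid=1 → 6 12 13 15 0 16 8 -2 14 -5 5 9
a[mid]=12<14: swap a[1],a[1]; lo=2,mid=2 → 6 12 13 15 0 16 8 -2 14 -5 5 9
a[mid]=13<14: swap a[2],a[2]; lo=3,mid=3 → 6 12 13 15 0 16 8 -2 14 -5 5 9
a[mid]=15>14: swap a[3],a[11]; hi=10 → 6 12 13 9 0 16 8 -2 14 -5 5 15
a[mid]=9<14: swap a[3],a[3]; lo=4,mid=4 → 6 12 13 9 0 16 8 -2 14 -5 5 15
a[mid]=0<14: swap a[4],a[4]; lo=5,mid=5 → 6 12 13 9 0 16 8 -2 14 -5 5 15
a[mid]=16>14: swap a[5],a[10]; hi=9 → 6 12 13 9 0 5 8 -2 14 -5 16 15
a[mid]=5<14: swap a[5],a[5]; lo=6,mid=6 → 6 12 13 9 0 5 8 -2 14 -5 16 15
a[mid]=8<14: swap a[6],a[6]; lo=7,mid=7 → 6 12 13 9 0 5 8 -2 14 -5 16 15
a[mid]=-2<14: swap a[7],a[7]; lo=8,mid=8 → 6 12 13 9 0 5 8 -2 14 -5 16 15
a[mid]=14=14: mid=9
a[mid]=-5<14: swap a[8],a[9]; lo=9,mid=10 → 6 12 13 9 0 5 8 -2 -5 14 16 15
end: lo=9, hi=9; a = 6 12 13 9 0 5 8 -2 -5 14 16 15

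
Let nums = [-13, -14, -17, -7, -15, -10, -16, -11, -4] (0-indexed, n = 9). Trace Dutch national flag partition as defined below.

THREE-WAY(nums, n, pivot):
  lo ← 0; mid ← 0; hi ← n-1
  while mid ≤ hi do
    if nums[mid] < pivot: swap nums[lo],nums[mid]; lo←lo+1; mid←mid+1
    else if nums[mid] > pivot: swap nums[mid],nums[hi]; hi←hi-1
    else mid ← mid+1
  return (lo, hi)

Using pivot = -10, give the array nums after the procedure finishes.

[-13, -14, -17, -11, -15, -16, -10, -4, -7]

pivot = -10; lo=0, mid=0, hi=8
nums[mid]=-13<-10: swap nums[0],nums[0]; lo=1,mid=1 → [-13, -14, -17, -7, -15, -10, -16, -11, -4]
nums[mid]=-14<-10: swap nums[1],nums[1]; lo=2,mid=2 → [-13, -14, -17, -7, -15, -10, -16, -11, -4]
nums[mid]=-17<-10: swap nums[2],nums[2]; lo=3,mid=3 → [-13, -14, -17, -7, -15, -10, -16, -11, -4]
nums[mid]=-7>-10: swap nums[3],nums[8]; hi=7 → [-13, -14, -17, -4, -15, -10, -16, -11, -7]
nums[mid]=-4>-10: swap nums[3],nums[7]; hi=6 → [-13, -14, -17, -11, -15, -10, -16, -4, -7]
nums[mid]=-11<-10: swap nums[3],nums[3]; lo=4,mid=4 → [-13, -14, -17, -11, -15, -10, -16, -4, -7]
nums[mid]=-15<-10: swap nums[4],nums[4]; lo=5,mid=5 → [-13, -14, -17, -11, -15, -10, -16, -4, -7]
nums[mid]=-10=-10: mid=6
nums[mid]=-16<-10: swap nums[5],nums[6]; lo=6,mid=7 → [-13, -14, -17, -11, -15, -16, -10, -4, -7]
end: lo=6, hi=6; nums = [-13, -14, -17, -11, -15, -16, -10, -4, -7]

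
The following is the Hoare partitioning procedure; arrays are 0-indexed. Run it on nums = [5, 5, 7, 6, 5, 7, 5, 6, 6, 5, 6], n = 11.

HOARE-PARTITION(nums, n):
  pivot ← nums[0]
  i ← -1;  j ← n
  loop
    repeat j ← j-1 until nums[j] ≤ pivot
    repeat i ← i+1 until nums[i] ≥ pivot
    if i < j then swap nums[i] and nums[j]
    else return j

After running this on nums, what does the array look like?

[5, 5, 5, 6, 7, 7, 5, 6, 6, 5, 6]

pivot = nums[0] = 5; i = -1, j = 11
j→9 (nums[9]=5≤5), i→0 (nums[0]=5≥5); i<j, swap → [5, 5, 7, 6, 5, 7, 5, 6, 6, 5, 6]
j→6 (nums[6]=5≤5), i→1 (nums[1]=5≥5); i<j, swap → [5, 5, 7, 6, 5, 7, 5, 6, 6, 5, 6]
j→4 (nums[4]=5≤5), i→2 (nums[2]=7≥5); i<j, swap → [5, 5, 5, 6, 7, 7, 5, 6, 6, 5, 6]
j→2, i→3; i≥j, return j=2. nums = [5, 5, 5, 6, 7, 7, 5, 6, 6, 5, 6]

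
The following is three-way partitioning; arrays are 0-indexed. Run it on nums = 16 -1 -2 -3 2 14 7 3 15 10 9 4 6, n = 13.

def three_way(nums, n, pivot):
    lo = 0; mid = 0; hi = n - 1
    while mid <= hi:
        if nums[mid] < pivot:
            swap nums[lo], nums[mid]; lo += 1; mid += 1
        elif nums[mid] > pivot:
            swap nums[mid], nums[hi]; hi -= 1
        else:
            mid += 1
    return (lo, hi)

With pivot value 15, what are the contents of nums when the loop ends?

pivot = 15; lo=0, mid=0, hi=12
nums[mid]=16>15: swap nums[0],nums[12]; hi=11 → 6 -1 -2 -3 2 14 7 3 15 10 9 4 16
nums[mid]=6<15: swap nums[0],nums[0]; lo=1,mid=1 → 6 -1 -2 -3 2 14 7 3 15 10 9 4 16
nums[mid]=-1<15: swap nums[1],nums[1]; lo=2,mid=2 → 6 -1 -2 -3 2 14 7 3 15 10 9 4 16
nums[mid]=-2<15: swap nums[2],nums[2]; lo=3,mid=3 → 6 -1 -2 -3 2 14 7 3 15 10 9 4 16
nums[mid]=-3<15: swap nums[3],nums[3]; lo=4,mid=4 → 6 -1 -2 -3 2 14 7 3 15 10 9 4 16
nums[mid]=2<15: swap nums[4],nums[4]; lo=5,mid=5 → 6 -1 -2 -3 2 14 7 3 15 10 9 4 16
nums[mid]=14<15: swap nums[5],nums[5]; lo=6,mid=6 → 6 -1 -2 -3 2 14 7 3 15 10 9 4 16
nums[mid]=7<15: swap nums[6],nums[6]; lo=7,mid=7 → 6 -1 -2 -3 2 14 7 3 15 10 9 4 16
nums[mid]=3<15: swap nums[7],nums[7]; lo=8,mid=8 → 6 -1 -2 -3 2 14 7 3 15 10 9 4 16
nums[mid]=15=15: mid=9
nums[mid]=10<15: swap nums[8],nums[9]; lo=9,mid=10 → 6 -1 -2 -3 2 14 7 3 10 15 9 4 16
nums[mid]=9<15: swap nums[9],nums[10]; lo=10,mid=11 → 6 -1 -2 -3 2 14 7 3 10 9 15 4 16
nums[mid]=4<15: swap nums[10],nums[11]; lo=11,mid=12 → 6 -1 -2 -3 2 14 7 3 10 9 4 15 16
end: lo=11, hi=11; nums = 6 -1 -2 -3 2 14 7 3 10 9 4 15 16

6 -1 -2 -3 2 14 7 3 10 9 4 15 16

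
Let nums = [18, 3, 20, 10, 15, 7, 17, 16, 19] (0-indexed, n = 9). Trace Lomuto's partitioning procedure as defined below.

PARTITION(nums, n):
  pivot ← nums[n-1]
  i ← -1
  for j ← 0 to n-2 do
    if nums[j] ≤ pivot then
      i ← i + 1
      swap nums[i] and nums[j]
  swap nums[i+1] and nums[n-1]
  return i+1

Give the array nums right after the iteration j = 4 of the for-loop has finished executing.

pivot=19, i=-1
j=0: 18≤19, i=0, swap(0,0) ⇒ [18, 3, 20, 10, 15, 7, 17, 16, 19]
j=1: 3≤19, i=1, swap(1,1) ⇒ [18, 3, 20, 10, 15, 7, 17, 16, 19]
j=2: 20>19, skip
j=3: 10≤19, i=2, swap(2,3) ⇒ [18, 3, 10, 20, 15, 7, 17, 16, 19]
j=4: 15≤19, i=3, swap(3,4) ⇒ [18, 3, 10, 15, 20, 7, 17, 16, 19]
(after j=4) nums = [18, 3, 10, 15, 20, 7, 17, 16, 19]

[18, 3, 10, 15, 20, 7, 17, 16, 19]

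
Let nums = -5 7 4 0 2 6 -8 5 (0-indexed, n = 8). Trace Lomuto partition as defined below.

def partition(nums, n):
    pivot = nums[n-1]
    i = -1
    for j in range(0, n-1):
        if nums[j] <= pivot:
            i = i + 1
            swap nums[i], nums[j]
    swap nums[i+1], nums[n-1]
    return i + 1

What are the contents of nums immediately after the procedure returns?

-5 4 0 2 -8 5 7 6

pivot=5, i=-1
j=0: -5≤5, i=0, swap(0,0) ⇒ -5 7 4 0 2 6 -8 5
j=1: 7>5, skip
j=2: 4≤5, i=1, swap(1,2) ⇒ -5 4 7 0 2 6 -8 5
j=3: 0≤5, i=2, swap(2,3) ⇒ -5 4 0 7 2 6 -8 5
j=4: 2≤5, i=3, swap(3,4) ⇒ -5 4 0 2 7 6 -8 5
j=5: 6>5, skip
j=6: -8≤5, i=4, swap(4,6) ⇒ -5 4 0 2 -8 6 7 5
swap(5,7) ⇒ -5 4 0 2 -8 5 7 6; return 5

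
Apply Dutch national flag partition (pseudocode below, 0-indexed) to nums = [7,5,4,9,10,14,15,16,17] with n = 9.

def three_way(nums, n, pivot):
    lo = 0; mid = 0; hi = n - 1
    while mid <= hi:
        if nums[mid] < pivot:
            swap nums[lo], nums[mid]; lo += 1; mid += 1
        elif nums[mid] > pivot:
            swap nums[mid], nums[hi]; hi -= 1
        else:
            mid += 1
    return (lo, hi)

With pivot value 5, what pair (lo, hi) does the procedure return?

lo=0 mid=0 hi=8
7>5: swap(0,8), hi=7 ⇒ [17,5,4,9,10,14,15,16,7]
17>5: swap(0,7), hi=6 ⇒ [16,5,4,9,10,14,15,17,7]
16>5: swap(0,6), hi=5 ⇒ [15,5,4,9,10,14,16,17,7]
15>5: swap(0,5), hi=4 ⇒ [14,5,4,9,10,15,16,17,7]
14>5: swap(0,4), hi=3 ⇒ [10,5,4,9,14,15,16,17,7]
10>5: swap(0,3), hi=2 ⇒ [9,5,4,10,14,15,16,17,7]
9>5: swap(0,2), hi=1 ⇒ [4,5,9,10,14,15,16,17,7]
4<5: swap(0,0), lo=1 mid=1 ⇒ [4,5,9,10,14,15,16,17,7]
5=5: mid=2
done. lo=1 hi=1; nums=[4,5,9,10,14,15,16,17,7]

(1, 1)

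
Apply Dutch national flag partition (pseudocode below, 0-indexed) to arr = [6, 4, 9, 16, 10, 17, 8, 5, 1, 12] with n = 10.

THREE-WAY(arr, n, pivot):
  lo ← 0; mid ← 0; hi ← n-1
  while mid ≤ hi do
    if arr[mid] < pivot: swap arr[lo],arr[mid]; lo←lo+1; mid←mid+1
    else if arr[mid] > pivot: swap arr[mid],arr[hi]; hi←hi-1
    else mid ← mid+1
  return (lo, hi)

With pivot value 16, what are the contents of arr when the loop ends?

lo=0 mid=0 hi=9
6<16: swap(0,0), lo=1 mid=1 ⇒ [6, 4, 9, 16, 10, 17, 8, 5, 1, 12]
4<16: swap(1,1), lo=2 mid=2 ⇒ [6, 4, 9, 16, 10, 17, 8, 5, 1, 12]
9<16: swap(2,2), lo=3 mid=3 ⇒ [6, 4, 9, 16, 10, 17, 8, 5, 1, 12]
16=16: mid=4
10<16: swap(3,4), lo=4 mid=5 ⇒ [6, 4, 9, 10, 16, 17, 8, 5, 1, 12]
17>16: swap(5,9), hi=8 ⇒ [6, 4, 9, 10, 16, 12, 8, 5, 1, 17]
12<16: swap(4,5), lo=5 mid=6 ⇒ [6, 4, 9, 10, 12, 16, 8, 5, 1, 17]
8<16: swap(5,6), lo=6 mid=7 ⇒ [6, 4, 9, 10, 12, 8, 16, 5, 1, 17]
5<16: swap(6,7), lo=7 mid=8 ⇒ [6, 4, 9, 10, 12, 8, 5, 16, 1, 17]
1<16: swap(7,8), lo=8 mid=9 ⇒ [6, 4, 9, 10, 12, 8, 5, 1, 16, 17]
done. lo=8 hi=8; arr=[6, 4, 9, 10, 12, 8, 5, 1, 16, 17]

[6, 4, 9, 10, 12, 8, 5, 1, 16, 17]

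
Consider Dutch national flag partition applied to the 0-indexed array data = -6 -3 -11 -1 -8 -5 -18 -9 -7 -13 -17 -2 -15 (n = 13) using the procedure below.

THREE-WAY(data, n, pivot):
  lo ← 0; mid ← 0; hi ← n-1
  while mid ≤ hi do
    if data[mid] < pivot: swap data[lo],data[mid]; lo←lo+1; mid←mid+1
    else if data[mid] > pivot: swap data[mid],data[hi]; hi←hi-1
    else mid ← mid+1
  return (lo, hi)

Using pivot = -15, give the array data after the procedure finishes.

-17 -18 -15 -8 -5 -1 -9 -7 -13 -11 -2 -3 -6

lo=0 mid=0 hi=12
-6>-15: swap(0,12), hi=11 ⇒ -15 -3 -11 -1 -8 -5 -18 -9 -7 -13 -17 -2 -6
-15=-15: mid=1
-3>-15: swap(1,11), hi=10 ⇒ -15 -2 -11 -1 -8 -5 -18 -9 -7 -13 -17 -3 -6
-2>-15: swap(1,10), hi=9 ⇒ -15 -17 -11 -1 -8 -5 -18 -9 -7 -13 -2 -3 -6
-17<-15: swap(0,1), lo=1 mid=2 ⇒ -17 -15 -11 -1 -8 -5 -18 -9 -7 -13 -2 -3 -6
-11>-15: swap(2,9), hi=8 ⇒ -17 -15 -13 -1 -8 -5 -18 -9 -7 -11 -2 -3 -6
-13>-15: swap(2,8), hi=7 ⇒ -17 -15 -7 -1 -8 -5 -18 -9 -13 -11 -2 -3 -6
-7>-15: swap(2,7), hi=6 ⇒ -17 -15 -9 -1 -8 -5 -18 -7 -13 -11 -2 -3 -6
-9>-15: swap(2,6), hi=5 ⇒ -17 -15 -18 -1 -8 -5 -9 -7 -13 -11 -2 -3 -6
-18<-15: swap(1,2), lo=2 mid=3 ⇒ -17 -18 -15 -1 -8 -5 -9 -7 -13 -11 -2 -3 -6
-1>-15: swap(3,5), hi=4 ⇒ -17 -18 -15 -5 -8 -1 -9 -7 -13 -11 -2 -3 -6
-5>-15: swap(3,4), hi=3 ⇒ -17 -18 -15 -8 -5 -1 -9 -7 -13 -11 -2 -3 -6
-8>-15: swap(3,3), hi=2 ⇒ -17 -18 -15 -8 -5 -1 -9 -7 -13 -11 -2 -3 -6
done. lo=2 hi=2; data=-17 -18 -15 -8 -5 -1 -9 -7 -13 -11 -2 -3 -6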